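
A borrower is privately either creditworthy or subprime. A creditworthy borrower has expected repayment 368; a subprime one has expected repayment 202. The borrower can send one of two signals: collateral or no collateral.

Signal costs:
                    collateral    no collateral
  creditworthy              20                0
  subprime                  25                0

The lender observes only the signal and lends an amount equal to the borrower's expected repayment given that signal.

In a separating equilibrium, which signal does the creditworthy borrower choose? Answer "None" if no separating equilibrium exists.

None

Try creditworthy → collateral, subprime → no collateral:
  If types separate, collateral earns payment 368 and no collateral earns 202.
  Creditworthy: collateral gives 368 − 20 = 348; no collateral gives 202 − 0 = 202. No deviation. ✓
  Subprime: no collateral gives 202 − 0 = 202; collateral gives 368 − 25 = 343. Would deviate. ✗
Try creditworthy → no collateral, subprime → collateral:
  If types separate, no collateral earns payment 368 and collateral earns 202.
  Creditworthy: no collateral gives 368 − 0 = 368; collateral gives 202 − 20 = 182. No deviation. ✓
  Subprime: collateral gives 202 − 25 = 177; no collateral gives 368 − 0 = 368. Would deviate. ✗
Neither assignment is incentive-compatible.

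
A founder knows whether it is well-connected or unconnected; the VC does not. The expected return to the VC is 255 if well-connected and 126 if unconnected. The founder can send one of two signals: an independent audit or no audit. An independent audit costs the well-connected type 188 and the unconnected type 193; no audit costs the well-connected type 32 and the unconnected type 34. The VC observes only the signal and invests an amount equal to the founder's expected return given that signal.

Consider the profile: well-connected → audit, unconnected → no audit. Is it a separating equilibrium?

If types separate, audit earns payment 255 and no audit earns 126.
Well-connected: audit gives 255 − 188 = 67; no audit gives 126 − 32 = 94. Would deviate. ✗
Unconnected: no audit gives 126 − 34 = 92; audit gives 255 − 193 = 62. No deviation. ✓

No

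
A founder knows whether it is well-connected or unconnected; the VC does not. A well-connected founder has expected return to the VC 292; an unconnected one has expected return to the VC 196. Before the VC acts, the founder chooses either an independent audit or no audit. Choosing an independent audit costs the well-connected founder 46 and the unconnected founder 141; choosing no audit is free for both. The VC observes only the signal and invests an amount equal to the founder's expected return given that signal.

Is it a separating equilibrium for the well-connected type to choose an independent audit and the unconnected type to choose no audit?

Yes

Under separation the VC infers type exactly: audit → well-connected (pays 292), no audit → unconnected (pays 196).
Well-connected: audit gives 292 − 46 = 246; no audit gives 196 − 0 = 196. No deviation. ✓
Unconnected: no audit gives 196 − 0 = 196; audit gives 292 − 141 = 151. No deviation. ✓
Neither type gains from mimicking the other.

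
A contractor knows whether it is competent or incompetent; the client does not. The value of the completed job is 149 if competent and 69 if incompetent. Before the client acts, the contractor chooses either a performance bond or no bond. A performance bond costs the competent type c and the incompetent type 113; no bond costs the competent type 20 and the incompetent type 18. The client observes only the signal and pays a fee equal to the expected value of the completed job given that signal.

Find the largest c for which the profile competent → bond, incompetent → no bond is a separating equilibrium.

Under separation: bond → competent (pays 149); no bond → incompetent (pays 69).
Incompetent: 69 − 18 = 51 ≥ 149 − 113 = 36. Holds regardless of c. ✓
Competent: 149 − c ≥ 69 − 20, so c ≤ 149 − 49 = 100.

100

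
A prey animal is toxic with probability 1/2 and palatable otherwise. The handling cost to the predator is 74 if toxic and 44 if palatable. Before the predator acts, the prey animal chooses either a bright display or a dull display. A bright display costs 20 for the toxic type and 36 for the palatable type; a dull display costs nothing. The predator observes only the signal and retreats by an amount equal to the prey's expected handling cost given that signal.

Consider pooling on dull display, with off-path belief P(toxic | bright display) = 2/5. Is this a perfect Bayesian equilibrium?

Yes

At the pooled signal (dull display) the predator holds the prior 1/2 and pays 1/2·74 + 1/2·44 = 59. Off-path (bright display) belief 2/5 gives 2/5·74 + 3/5·44 = 56.
Toxic: dull display gives 59 − 0 = 59; bright display gives 56 − 20 = 36. Stays. ✓
Palatable: dull display gives 59 − 0 = 59; bright display gives 56 − 36 = 20. Stays. ✓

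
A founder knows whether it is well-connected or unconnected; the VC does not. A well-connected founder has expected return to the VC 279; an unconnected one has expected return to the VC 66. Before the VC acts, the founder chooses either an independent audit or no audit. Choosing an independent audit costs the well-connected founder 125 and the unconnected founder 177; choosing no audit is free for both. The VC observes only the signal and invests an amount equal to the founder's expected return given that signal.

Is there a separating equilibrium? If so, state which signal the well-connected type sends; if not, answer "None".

Try well-connected → audit, unconnected → no audit:
  Under separation the VC infers type exactly: audit → well-connected (pays 279), no audit → unconnected (pays 66).
  Well-connected: audit gives 279 − 125 = 154; no audit gives 66 − 0 = 66. No deviation. ✓
  Unconnected: no audit gives 66 − 0 = 66; audit gives 279 − 177 = 102. Would deviate. ✗
Try well-connected → no audit, unconnected → audit:
  Under separation the VC infers type exactly: no audit → well-connected (pays 279), audit → unconnected (pays 66).
  Well-connected: no audit gives 279 − 0 = 279; audit gives 66 − 125 = -59. No deviation. ✓
  Unconnected: audit gives 66 − 177 = -111; no audit gives 279 − 0 = 279. Would deviate. ✗
Neither assignment is incentive-compatible.

None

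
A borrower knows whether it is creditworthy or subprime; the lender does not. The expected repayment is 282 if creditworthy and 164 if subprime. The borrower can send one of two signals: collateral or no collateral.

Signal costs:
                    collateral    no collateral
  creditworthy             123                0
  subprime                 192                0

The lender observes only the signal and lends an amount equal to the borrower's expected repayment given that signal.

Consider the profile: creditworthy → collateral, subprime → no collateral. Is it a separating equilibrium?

If types separate, collateral earns payment 282 and no collateral earns 164.
Creditworthy: collateral gives 282 − 123 = 159; no collateral gives 164 − 0 = 164. Would deviate. ✗
Subprime: no collateral gives 164 − 0 = 164; collateral gives 282 − 192 = 90. No deviation. ✓

No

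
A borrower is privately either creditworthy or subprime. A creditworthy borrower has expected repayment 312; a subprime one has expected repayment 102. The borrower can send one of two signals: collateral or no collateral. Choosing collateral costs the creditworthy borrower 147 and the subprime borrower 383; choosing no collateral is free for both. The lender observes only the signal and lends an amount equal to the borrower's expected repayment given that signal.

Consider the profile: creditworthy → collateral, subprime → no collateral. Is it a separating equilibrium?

If types separate, collateral earns payment 312 and no collateral earns 102.
Creditworthy: collateral gives 312 − 147 = 165; no collateral gives 102 − 0 = 102. No deviation. ✓
Subprime: no collateral gives 102 − 0 = 102; collateral gives 312 − 383 = -71. No deviation. ✓
Neither type gains from mimicking the other.

Yes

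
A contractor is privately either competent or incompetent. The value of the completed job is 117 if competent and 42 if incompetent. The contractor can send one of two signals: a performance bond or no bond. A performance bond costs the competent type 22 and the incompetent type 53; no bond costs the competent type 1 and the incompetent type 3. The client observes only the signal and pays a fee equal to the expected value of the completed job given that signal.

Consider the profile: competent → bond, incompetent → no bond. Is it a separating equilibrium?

Under separation the client infers type exactly: bond → competent (pays 117), no bond → incompetent (pays 42).
Competent: bond gives 117 − 22 = 95; no bond gives 42 − 1 = 41. No deviation. ✓
Incompetent: no bond gives 42 − 3 = 39; bond gives 117 − 53 = 64. Would deviate. ✗

No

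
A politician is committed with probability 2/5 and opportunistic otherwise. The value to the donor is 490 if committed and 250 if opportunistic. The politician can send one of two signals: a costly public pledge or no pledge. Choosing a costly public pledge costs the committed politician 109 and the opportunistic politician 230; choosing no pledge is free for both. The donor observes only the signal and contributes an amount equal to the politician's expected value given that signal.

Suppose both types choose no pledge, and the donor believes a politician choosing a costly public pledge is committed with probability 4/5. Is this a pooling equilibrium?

At the pooled signal (no pledge) the donor holds the prior 2/5 and pays 2/5·490 + 3/5·250 = 346. Off-path (pledge) belief 4/5 gives 4/5·490 + 1/5·250 = 442.
Committed: no pledge gives 346 − 0 = 346; pledge gives 442 − 109 = 333. Stays. ✓
Opportunistic: no pledge gives 346 − 0 = 346; pledge gives 442 − 230 = 212. Stays. ✓

Yes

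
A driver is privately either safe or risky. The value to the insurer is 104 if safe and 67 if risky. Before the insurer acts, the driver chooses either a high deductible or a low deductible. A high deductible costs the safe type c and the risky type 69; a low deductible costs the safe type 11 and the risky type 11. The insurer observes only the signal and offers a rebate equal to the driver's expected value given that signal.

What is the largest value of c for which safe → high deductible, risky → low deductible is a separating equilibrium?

Under separation: high deductible → safe (pays 104); low deductible → risky (pays 67).
Risky: 67 − 11 = 56 ≥ 104 − 69 = 35. Holds regardless of c. ✓
Safe: 104 − c ≥ 67 − 11, so c ≤ 104 − 56 = 48.

48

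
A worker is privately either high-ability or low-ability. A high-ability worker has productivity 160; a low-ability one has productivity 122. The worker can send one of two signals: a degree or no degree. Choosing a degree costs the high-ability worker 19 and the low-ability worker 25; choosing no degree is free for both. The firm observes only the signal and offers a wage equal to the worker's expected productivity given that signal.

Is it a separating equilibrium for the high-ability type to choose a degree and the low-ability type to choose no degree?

No

If types separate, degree earns payment 160 and no degree earns 122.
High-ability: degree gives 160 − 19 = 141; no degree gives 122 − 0 = 122. No deviation. ✓
Low-ability: no degree gives 122 − 0 = 122; degree gives 160 − 25 = 135. Would deviate. ✗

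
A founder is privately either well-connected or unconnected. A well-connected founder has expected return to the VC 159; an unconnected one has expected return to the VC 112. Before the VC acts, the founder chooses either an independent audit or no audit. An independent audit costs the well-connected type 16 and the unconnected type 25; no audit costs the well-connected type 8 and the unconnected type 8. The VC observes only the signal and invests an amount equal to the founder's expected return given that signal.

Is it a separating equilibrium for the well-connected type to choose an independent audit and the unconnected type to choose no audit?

No

If types separate, audit earns payment 159 and no audit earns 112.
Well-connected: audit gives 159 − 16 = 143; no audit gives 112 − 8 = 104. No deviation. ✓
Unconnected: no audit gives 112 − 8 = 104; audit gives 159 − 25 = 134. Would deviate. ✗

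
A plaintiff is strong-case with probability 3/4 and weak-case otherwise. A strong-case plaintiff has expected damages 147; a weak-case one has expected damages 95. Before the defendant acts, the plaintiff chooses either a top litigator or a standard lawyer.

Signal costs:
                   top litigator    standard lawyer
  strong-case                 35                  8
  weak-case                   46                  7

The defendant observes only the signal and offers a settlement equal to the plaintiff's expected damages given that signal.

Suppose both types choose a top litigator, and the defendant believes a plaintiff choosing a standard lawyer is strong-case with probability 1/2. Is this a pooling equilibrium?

At the pooled signal (top litigator) the defendant holds the prior 3/4 and pays 3/4·147 + 1/4·95 = 134. Off-path (standard lawyer) belief 1/2 gives 1/2·147 + 1/2·95 = 121.
Strong-case: top litigator gives 134 − 35 = 99; standard lawyer gives 121 − 8 = 113. Deviates. ✗
Weak-case: top litigator gives 134 − 46 = 88; standard lawyer gives 121 − 7 = 114. Deviates. ✗

No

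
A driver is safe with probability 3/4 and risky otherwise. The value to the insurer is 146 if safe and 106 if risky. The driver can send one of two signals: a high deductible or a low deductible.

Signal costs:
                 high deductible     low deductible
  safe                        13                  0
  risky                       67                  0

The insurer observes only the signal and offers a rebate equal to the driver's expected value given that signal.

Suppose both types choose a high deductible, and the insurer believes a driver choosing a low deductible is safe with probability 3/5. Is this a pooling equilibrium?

At the pooled signal (high deductible) the insurer holds the prior 3/4 and pays 3/4·146 + 1/4·106 = 136. Off-path (low deductible) belief 3/5 gives 3/5·146 + 2/5·106 = 130.
Safe: high deductible gives 136 − 13 = 123; low deductible gives 130 − 0 = 130. Deviates. ✗
Risky: high deductible gives 136 − 67 = 69; low deductible gives 130 − 0 = 130. Deviates. ✗

No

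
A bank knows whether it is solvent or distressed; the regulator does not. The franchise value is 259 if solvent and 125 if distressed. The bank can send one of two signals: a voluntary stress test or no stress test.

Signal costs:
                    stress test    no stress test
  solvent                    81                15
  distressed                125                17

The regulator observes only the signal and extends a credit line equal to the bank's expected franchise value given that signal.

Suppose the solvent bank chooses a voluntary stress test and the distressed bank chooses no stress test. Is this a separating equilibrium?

No

If types separate, stress test earns payment 259 and no stress test earns 125.
Solvent: stress test gives 259 − 81 = 178; no stress test gives 125 − 15 = 110. No deviation. ✓
Distressed: no stress test gives 125 − 17 = 108; stress test gives 259 − 125 = 134. Would deviate. ✗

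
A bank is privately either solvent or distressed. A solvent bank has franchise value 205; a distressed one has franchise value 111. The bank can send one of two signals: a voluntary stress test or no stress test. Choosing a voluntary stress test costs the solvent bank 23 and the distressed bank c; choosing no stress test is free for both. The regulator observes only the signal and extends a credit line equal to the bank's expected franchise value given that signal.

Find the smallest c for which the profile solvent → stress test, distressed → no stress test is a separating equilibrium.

94

Under separation: stress test → solvent (pays 205); no stress test → distressed (pays 111).
Solvent: 205 − 23 = 182 ≥ 111 − 0 = 111. Holds regardless of c. ✓
Distressed: 111 − 0 ≥ 205 − c, so c ≥ 205 − 111 = 94.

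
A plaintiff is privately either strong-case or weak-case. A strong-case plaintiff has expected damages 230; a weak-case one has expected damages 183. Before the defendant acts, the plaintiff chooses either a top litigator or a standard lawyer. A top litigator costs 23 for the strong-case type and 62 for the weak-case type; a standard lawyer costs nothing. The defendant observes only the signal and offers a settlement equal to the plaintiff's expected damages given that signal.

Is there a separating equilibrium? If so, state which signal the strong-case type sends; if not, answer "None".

top litigator

Try strong-case → top litigator, weak-case → standard lawyer:
  If types separate, top litigator earns payment 230 and standard lawyer earns 183.
  Strong-case: top litigator gives 230 − 23 = 207; standard lawyer gives 183 − 0 = 183. No deviation. ✓
  Weak-case: standard lawyer gives 183 − 0 = 183; top litigator gives 230 − 62 = 168. No deviation. ✓
Both hold — the strong-case type sends top litigator.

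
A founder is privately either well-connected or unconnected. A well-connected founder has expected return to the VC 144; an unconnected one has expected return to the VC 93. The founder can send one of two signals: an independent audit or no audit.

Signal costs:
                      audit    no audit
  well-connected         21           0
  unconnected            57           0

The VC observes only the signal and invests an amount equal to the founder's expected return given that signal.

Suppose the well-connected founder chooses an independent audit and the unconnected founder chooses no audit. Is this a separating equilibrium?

Yes

Under separation the VC infers type exactly: audit → well-connected (pays 144), no audit → unconnected (pays 93).
Well-connected: audit gives 144 − 21 = 123; no audit gives 93 − 0 = 93. No deviation. ✓
Unconnected: no audit gives 93 − 0 = 93; audit gives 144 − 57 = 87. No deviation. ✓
Neither type gains from mimicking the other.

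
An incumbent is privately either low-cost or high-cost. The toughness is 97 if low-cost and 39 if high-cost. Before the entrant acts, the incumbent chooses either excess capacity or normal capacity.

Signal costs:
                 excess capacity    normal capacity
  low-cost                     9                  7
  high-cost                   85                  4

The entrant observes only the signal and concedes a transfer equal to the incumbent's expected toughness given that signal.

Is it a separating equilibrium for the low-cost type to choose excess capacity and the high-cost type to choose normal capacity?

Under separation the entrant infers type exactly: excess capacity → low-cost (pays 97), normal capacity → high-cost (pays 39).
Low-cost: excess capacity gives 97 − 9 = 88; normal capacity gives 39 − 7 = 32. No deviation. ✓
High-cost: normal capacity gives 39 − 4 = 35; excess capacity gives 97 − 85 = 12. No deviation. ✓
Both incentive constraints hold.

Yes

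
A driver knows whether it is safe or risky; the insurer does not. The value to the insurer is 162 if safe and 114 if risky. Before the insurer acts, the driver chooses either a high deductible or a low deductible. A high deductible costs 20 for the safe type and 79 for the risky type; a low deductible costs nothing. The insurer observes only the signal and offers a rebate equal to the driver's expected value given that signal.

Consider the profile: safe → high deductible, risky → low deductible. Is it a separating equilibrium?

Yes

Under separation the insurer infers type exactly: high deductible → safe (pays 162), low deductible → risky (pays 114).
Safe: high deductible gives 162 − 20 = 142; low deductible gives 114 − 0 = 114. No deviation. ✓
Risky: low deductible gives 114 − 0 = 114; high deductible gives 162 − 79 = 83. No deviation. ✓
Both incentive constraints hold.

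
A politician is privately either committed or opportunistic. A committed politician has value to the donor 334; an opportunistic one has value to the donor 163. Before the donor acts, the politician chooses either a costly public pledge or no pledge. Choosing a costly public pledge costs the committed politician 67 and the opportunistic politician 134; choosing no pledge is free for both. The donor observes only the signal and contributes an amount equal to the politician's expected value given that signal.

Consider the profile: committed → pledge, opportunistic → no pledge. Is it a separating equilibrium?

If types separate, pledge earns payment 334 and no pledge earns 163.
Committed: pledge gives 334 − 67 = 267; no pledge gives 163 − 0 = 163. No deviation. ✓
Opportunistic: no pledge gives 163 − 0 = 163; pledge gives 334 − 134 = 200. Would deviate. ✗

No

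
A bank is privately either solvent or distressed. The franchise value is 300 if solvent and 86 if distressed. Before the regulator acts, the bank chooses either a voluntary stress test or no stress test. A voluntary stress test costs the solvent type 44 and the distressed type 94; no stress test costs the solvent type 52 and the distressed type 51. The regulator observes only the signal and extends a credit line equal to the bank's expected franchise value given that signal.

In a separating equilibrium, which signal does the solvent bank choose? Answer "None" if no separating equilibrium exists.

Try solvent → stress test, distressed → no stress test:
  If types separate, stress test earns payment 300 and no stress test earns 86.
  Solvent: stress test gives 300 − 44 = 256; no stress test gives 86 − 52 = 34. No deviation. ✓
  Distressed: no stress test gives 86 − 51 = 35; stress test gives 300 − 94 = 206. Would deviate. ✗
Try solvent → no stress test, distressed → stress test:
  If types separate, no stress test earns payment 300 and stress test earns 86.
  Solvent: no stress test gives 300 − 52 = 248; stress test gives 86 − 44 = 42. No deviation. ✓
  Distressed: stress test gives 86 − 94 = -8; no stress test gives 300 − 51 = 249. Would deviate. ✗
Neither assignment is incentive-compatible.

None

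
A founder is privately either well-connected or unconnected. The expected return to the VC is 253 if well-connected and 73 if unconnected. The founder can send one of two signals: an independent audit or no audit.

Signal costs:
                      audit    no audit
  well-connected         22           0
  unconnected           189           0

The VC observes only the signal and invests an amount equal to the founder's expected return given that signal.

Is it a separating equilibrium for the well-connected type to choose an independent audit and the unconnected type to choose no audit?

Under separation the VC infers type exactly: audit → well-connected (pays 253), no audit → unconnected (pays 73).
Well-connected: audit gives 253 − 22 = 231; no audit gives 73 − 0 = 73. No deviation. ✓
Unconnected: no audit gives 73 − 0 = 73; audit gives 253 − 189 = 64. No deviation. ✓
Neither type gains from mimicking the other.

Yes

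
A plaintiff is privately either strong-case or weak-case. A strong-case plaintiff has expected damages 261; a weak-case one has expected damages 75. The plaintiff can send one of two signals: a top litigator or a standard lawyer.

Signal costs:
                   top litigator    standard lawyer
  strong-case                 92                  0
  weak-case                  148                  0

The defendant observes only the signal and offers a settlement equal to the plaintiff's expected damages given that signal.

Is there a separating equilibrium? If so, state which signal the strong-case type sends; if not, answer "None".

Try strong-case → top litigator, weak-case → standard lawyer:
  If types separate, top litigator earns payment 261 and standard lawyer earns 75.
  Strong-case: top litigator gives 261 − 92 = 169; standard lawyer gives 75 − 0 = 75. No deviation. ✓
  Weak-case: standard lawyer gives 75 − 0 = 75; top litigator gives 261 − 148 = 113. Would deviate. ✗
Try strong-case → standard lawyer, weak-case → top litigator:
  If types separate, standard lawyer earns payment 261 and top litigator earns 75.
  Strong-case: standard lawyer gives 261 − 0 = 261; top litigator gives 75 − 92 = -17. No deviation. ✓
  Weak-case: top litigator gives 75 − 148 = -73; standard lawyer gives 261 − 0 = 261. Would deviate. ✗
Neither assignment is incentive-compatible.

None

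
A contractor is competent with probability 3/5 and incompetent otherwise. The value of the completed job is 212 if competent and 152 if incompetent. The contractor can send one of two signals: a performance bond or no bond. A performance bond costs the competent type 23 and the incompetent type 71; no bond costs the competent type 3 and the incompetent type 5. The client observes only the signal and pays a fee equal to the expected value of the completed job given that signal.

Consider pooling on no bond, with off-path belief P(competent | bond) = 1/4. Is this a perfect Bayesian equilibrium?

Yes

On the equilibrium path (no bond) the client holds the prior 3/5 and pays 3/5·212 + 2/5·152 = 188. Off-path (bond) belief 1/4 gives 1/4·212 + 3/4·152 = 167.
Competent: no bond gives 188 − 3 = 185; bond gives 167 − 23 = 144. Stays. ✓
Incompetent: no bond gives 188 − 5 = 183; bond gives 167 − 71 = 96. Stays. ✓
Beliefs are Bayes-consistent on-path and both types best-respond.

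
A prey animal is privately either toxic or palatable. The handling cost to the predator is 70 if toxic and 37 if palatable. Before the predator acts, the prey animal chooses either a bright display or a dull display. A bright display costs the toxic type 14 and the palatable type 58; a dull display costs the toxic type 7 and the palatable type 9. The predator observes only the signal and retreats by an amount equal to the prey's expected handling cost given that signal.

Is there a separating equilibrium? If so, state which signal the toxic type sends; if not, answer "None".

bright display

Try toxic → bright display, palatable → dull display:
  If types separate, bright display earns payment 70 and dull display earns 37.
  Toxic: bright display gives 70 − 14 = 56; dull display gives 37 − 7 = 30. No deviation. ✓
  Palatable: dull display gives 37 − 9 = 28; bright display gives 70 − 58 = 12. No deviation. ✓
Both hold — the toxic type sends bright display.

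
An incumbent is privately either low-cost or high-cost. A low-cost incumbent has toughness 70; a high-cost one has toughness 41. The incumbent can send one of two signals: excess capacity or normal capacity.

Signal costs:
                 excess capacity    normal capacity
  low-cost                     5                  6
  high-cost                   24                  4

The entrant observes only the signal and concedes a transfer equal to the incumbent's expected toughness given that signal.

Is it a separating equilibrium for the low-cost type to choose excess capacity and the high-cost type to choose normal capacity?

No

Under separation the entrant infers type exactly: excess capacity → low-cost (pays 70), normal capacity → high-cost (pays 41).
Low-cost: excess capacity gives 70 − 5 = 65; normal capacity gives 41 − 6 = 35. No deviation. ✓
High-cost: normal capacity gives 41 − 4 = 37; excess capacity gives 70 − 24 = 46. Would deviate. ✗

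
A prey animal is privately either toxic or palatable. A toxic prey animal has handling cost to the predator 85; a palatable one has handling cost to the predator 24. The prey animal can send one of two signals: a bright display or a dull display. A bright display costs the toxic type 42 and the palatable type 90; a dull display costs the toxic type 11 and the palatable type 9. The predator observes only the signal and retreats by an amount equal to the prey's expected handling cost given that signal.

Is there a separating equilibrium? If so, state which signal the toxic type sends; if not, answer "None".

Try toxic → bright display, palatable → dull display:
  If types separate, bright display earns payment 85 and dull display earns 24.
  Toxic: bright display gives 85 − 42 = 43; dull display gives 24 − 11 = 13. No deviation. ✓
  Palatable: dull display gives 24 − 9 = 15; bright display gives 85 − 90 = -5. No deviation. ✓
Both hold — the toxic type sends bright display.

bright display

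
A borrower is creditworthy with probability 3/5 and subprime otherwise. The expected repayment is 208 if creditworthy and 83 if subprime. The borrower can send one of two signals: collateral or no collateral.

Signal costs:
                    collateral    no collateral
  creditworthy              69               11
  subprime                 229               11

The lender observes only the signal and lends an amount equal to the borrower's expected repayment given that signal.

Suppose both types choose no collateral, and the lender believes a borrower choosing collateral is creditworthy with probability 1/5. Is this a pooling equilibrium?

At the pooled signal (no collateral) the lender holds the prior 3/5 and pays 3/5·208 + 2/5·83 = 158. Off-path (collateral) belief 1/5 gives 1/5·208 + 4/5·83 = 108.
Creditworthy: no collateral gives 158 − 11 = 147; collateral gives 108 − 69 = 39. Stays. ✓
Subprime: no collateral gives 158 − 11 = 147; collateral gives 108 − 229 = -121. Stays. ✓

Yes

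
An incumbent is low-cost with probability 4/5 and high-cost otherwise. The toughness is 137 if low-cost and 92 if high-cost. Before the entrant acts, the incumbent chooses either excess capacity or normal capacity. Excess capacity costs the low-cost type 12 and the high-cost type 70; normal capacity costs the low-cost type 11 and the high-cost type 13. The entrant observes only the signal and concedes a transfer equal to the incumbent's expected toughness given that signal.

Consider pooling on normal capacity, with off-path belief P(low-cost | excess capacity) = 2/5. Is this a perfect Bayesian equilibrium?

On the equilibrium path (normal capacity) the entrant holds the prior 4/5 and pays 4/5·137 + 1/5·92 = 128. Off-path (excess capacity) belief 2/5 gives 2/5·137 + 3/5·92 = 110.
Low-cost: normal capacity gives 128 − 11 = 117; excess capacity gives 110 − 12 = 98. Stays. ✓
High-cost: normal capacity gives 128 − 13 = 115; excess capacity gives 110 − 70 = 40. Stays. ✓
Beliefs are Bayes-consistent on-path and both types best-respond.

Yes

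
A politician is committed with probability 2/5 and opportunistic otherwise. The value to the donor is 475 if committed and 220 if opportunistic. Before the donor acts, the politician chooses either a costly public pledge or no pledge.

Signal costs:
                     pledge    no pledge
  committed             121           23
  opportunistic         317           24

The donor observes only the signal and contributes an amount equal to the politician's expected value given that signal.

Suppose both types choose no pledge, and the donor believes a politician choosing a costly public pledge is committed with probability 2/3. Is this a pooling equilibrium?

At the pooled signal (no pledge) the donor holds the prior 2/5 and pays 2/5·475 + 3/5·220 = 322. Off-path (pledge) belief 2/3 gives 2/3·475 + 1/3·220 = 390.
Committed: no pledge gives 322 − 23 = 299; pledge gives 390 − 121 = 269. Stays. ✓
Opportunistic: no pledge gives 322 − 24 = 298; pledge gives 390 − 317 = 73. Stays. ✓

Yes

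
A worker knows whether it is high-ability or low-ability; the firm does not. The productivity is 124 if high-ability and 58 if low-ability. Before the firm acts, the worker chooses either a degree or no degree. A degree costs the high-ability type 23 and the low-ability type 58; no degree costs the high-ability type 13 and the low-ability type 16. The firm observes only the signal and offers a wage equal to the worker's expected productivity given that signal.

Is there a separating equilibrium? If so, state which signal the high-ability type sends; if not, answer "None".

None

Try high-ability → degree, low-ability → no degree:
  If types separate, degree earns payment 124 and no degree earns 58.
  High-ability: degree gives 124 − 23 = 101; no degree gives 58 − 13 = 45. No deviation. ✓
  Low-ability: no degree gives 58 − 16 = 42; degree gives 124 − 58 = 66. Would deviate. ✗
Try high-ability → no degree, low-ability → degree:
  If types separate, no degree earns payment 124 and degree earns 58.
  High-ability: no degree gives 124 − 13 = 111; degree gives 58 − 23 = 35. No deviation. ✓
  Low-ability: degree gives 58 − 58 = 0; no degree gives 124 − 16 = 108. Would deviate. ✗
Neither assignment is incentive-compatible.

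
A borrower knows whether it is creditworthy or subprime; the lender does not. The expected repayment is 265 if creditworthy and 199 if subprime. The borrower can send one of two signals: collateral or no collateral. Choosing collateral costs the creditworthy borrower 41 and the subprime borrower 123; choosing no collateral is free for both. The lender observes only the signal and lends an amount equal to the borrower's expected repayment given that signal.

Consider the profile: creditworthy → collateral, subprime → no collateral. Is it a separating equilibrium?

Yes

If types separate, collateral earns payment 265 and no collateral earns 199.
Creditworthy: collateral gives 265 − 41 = 224; no collateral gives 199 − 0 = 199. No deviation. ✓
Subprime: no collateral gives 199 − 0 = 199; collateral gives 265 − 123 = 142. No deviation. ✓
Both incentive constraints hold.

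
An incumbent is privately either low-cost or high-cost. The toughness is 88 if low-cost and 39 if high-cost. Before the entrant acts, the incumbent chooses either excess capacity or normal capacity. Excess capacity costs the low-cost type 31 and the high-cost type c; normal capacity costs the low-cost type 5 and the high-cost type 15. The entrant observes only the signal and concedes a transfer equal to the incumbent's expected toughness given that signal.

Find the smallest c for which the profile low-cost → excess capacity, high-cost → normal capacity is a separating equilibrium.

64

Under separation: excess capacity → low-cost (pays 88); normal capacity → high-cost (pays 39).
Low-cost: 88 − 31 = 57 ≥ 39 − 5 = 34. Holds regardless of c. ✓
High-cost: 39 − 15 ≥ 88 − c, so c ≥ 88 − 24 = 64.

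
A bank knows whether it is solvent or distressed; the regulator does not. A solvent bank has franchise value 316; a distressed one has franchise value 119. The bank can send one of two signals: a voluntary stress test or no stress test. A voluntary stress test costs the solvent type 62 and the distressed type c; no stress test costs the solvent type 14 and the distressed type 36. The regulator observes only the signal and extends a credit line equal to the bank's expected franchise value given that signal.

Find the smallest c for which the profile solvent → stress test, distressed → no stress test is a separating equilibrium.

Under separation: stress test → solvent (pays 316); no stress test → distressed (pays 119).
Solvent: 316 − 62 = 254 ≥ 119 − 14 = 105. Holds regardless of c. ✓
Distressed: 119 − 36 ≥ 316 − c, so c ≥ 316 − 83 = 233.

233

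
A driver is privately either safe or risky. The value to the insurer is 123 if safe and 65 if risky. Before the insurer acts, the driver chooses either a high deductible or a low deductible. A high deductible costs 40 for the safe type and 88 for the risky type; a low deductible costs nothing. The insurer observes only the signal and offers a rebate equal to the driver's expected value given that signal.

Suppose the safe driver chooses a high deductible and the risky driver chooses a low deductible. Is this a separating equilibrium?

Under separation the insurer infers type exactly: high deductible → safe (pays 123), low deductible → risky (pays 65).
Safe: high deductible gives 123 − 40 = 83; low deductible gives 65 − 0 = 65. No deviation. ✓
Risky: low deductible gives 65 − 0 = 65; high deductible gives 123 − 88 = 35. No deviation. ✓
Both incentive constraints hold.

Yes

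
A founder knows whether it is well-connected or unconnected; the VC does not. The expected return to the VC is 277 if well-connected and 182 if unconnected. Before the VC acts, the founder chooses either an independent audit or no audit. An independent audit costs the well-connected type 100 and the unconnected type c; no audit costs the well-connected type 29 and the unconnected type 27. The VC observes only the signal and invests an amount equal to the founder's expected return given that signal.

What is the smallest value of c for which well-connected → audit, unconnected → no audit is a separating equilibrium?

122

Under separation: audit → well-connected (pays 277); no audit → unconnected (pays 182).
Well-connected: 277 − 100 = 177 ≥ 182 − 29 = 153. Holds regardless of c. ✓
Unconnected: 182 − 27 ≥ 277 − c, so c ≥ 277 − 155 = 122.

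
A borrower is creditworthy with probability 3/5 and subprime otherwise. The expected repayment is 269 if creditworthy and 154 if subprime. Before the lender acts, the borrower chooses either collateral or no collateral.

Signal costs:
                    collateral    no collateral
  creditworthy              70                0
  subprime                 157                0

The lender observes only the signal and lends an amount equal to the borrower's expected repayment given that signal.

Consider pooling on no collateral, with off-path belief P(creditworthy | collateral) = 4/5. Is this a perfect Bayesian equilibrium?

Yes

On the equilibrium path (no collateral) the lender holds the prior 3/5 and pays 3/5·269 + 2/5·154 = 223. Off-path (collateral) belief 4/5 gives 4/5·269 + 1/5·154 = 246.
Creditworthy: no collateral gives 223 − 0 = 223; collateral gives 246 − 70 = 176. Stays. ✓
Subprime: no collateral gives 223 − 0 = 223; collateral gives 246 − 157 = 89. Stays. ✓
Beliefs are Bayes-consistent on-path and both types best-respond.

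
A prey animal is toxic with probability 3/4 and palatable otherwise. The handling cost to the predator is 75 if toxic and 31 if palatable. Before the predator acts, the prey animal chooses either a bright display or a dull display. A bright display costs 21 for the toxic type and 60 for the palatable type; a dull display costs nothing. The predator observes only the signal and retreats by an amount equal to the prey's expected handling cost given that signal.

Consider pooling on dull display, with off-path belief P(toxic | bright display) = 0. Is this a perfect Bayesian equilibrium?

Yes

At the pooled signal (dull display) the predator holds the prior 3/4 and pays 3/4·75 + 1/4·31 = 64. Off-path (bright display) belief 0 gives 0·75 + 1·31 = 31.
Toxic: dull display gives 64 − 0 = 64; bright display gives 31 − 21 = 10. Stays. ✓
Palatable: dull display gives 64 − 0 = 64; bright display gives 31 − 60 = -29. Stays. ✓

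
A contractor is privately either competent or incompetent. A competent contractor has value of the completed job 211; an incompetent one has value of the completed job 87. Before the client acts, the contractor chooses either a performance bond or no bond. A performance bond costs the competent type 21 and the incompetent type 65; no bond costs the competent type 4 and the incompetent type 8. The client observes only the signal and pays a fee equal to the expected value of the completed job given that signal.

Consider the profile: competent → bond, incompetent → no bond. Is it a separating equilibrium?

If types separate, bond earns payment 211 and no bond earns 87.
Competent: bond gives 211 − 21 = 190; no bond gives 87 − 4 = 83. No deviation. ✓
Incompetent: no bond gives 87 − 8 = 79; bond gives 211 − 65 = 146. Would deviate. ✗

No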